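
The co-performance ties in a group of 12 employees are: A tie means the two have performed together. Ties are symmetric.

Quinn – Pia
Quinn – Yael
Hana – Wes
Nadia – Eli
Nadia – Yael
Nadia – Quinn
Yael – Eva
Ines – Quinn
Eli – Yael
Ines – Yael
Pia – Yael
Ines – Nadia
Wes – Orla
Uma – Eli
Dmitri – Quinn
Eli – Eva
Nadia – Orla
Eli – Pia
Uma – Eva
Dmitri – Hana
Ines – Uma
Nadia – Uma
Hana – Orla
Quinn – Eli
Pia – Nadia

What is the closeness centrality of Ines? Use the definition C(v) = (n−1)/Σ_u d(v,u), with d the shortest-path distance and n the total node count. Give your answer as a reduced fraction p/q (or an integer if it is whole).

11/20

Distances from Ines: Dmitri:2, Eli:2, Eva:2, Hana:3, Nadia:1, Orla:2, Pia:2, Quinn:1, Uma:1, Wes:3, Yael:1. Sum = 20.
n = 12, so closeness = 11/20.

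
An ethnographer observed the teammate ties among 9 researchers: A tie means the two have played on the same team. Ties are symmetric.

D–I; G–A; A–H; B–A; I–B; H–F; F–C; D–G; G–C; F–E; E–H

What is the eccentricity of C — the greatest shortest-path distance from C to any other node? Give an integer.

Distances from C: A:2, B:3, D:2, E:2, F:1, G:1, H:2, I:3.
The largest is 3 (to B and I), so the eccentricity of C is 3.

3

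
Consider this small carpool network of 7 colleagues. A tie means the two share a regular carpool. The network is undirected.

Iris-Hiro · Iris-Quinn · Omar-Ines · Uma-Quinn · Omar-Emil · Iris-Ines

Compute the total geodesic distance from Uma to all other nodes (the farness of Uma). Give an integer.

Distances from Uma: Emil:5, Hiro:3, Ines:3, Iris:2, Omar:4, Quinn:1.
Sum = 5 + 3 + 3 + 2 + 4 + 1 = 18.

18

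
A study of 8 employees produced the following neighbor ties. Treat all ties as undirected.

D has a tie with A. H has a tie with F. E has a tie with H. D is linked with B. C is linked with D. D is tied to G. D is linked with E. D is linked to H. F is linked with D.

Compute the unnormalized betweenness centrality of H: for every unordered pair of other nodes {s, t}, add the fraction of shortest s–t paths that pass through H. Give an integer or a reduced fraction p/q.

Pairs whose geodesics pass through H — E–F: 1/2.
All other pairs contribute 0.
Summing the contributions gives betweenness(H) = 1/2.

1/2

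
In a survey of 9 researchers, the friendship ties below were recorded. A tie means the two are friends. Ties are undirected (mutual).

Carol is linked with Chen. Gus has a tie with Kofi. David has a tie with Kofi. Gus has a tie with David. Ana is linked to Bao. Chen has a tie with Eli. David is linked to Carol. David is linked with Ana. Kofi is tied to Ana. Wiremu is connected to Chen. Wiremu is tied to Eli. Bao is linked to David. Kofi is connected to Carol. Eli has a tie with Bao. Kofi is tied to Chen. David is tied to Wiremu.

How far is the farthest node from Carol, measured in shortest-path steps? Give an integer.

2

Distances from Carol: Ana:2, Bao:2, Chen:1, David:1, Eli:2, Gus:2, Kofi:1, Wiremu:2.
The largest is 2 (to Eli, Wiremu, Bao, Ana, and Gus), so the eccentricity of Carol is 2.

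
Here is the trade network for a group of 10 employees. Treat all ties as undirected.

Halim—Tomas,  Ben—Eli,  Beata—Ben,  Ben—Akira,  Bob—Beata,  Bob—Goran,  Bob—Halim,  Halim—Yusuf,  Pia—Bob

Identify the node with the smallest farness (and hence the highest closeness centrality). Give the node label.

Bob

Farness (sum of distances to all others) for each node — Akira:30, Beata:18, Ben:22, Bob:16, Eli:30, Goran:24, Halim:20, Pia:24, Tomas:28, Yusuf:28.
The smallest farness is 16, for Bob, so Bob has the highest closeness.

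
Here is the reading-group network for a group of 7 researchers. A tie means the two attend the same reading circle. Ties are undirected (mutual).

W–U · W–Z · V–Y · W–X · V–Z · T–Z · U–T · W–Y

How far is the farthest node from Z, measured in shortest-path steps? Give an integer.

2

Distances from Z: T:1, U:2, V:1, W:1, X:2, Y:2.
The largest is 2 (to X, Y, and U), so the eccentricity of Z is 2.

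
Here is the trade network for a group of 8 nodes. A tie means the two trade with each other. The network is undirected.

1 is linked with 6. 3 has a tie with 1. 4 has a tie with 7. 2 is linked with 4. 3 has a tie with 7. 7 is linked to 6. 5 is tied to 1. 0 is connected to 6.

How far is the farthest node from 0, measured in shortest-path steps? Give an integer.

4

Distances from 0: 1:2, 2:4, 3:3, 4:3, 5:3, 6:1, 7:2.
The largest is 4 (to 2), so the eccentricity of 0 is 4.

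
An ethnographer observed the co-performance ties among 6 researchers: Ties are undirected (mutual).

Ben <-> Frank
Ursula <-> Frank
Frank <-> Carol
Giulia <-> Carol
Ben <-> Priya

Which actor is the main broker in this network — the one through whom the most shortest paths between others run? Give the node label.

Unnormalized betweenness of each node: Ben:4, Carol:4, Frank:8, Giulia:0, Priya:0, Ursula:0.
Frank has the largest value, 8, making it the main broker — the node through which the most shortest paths run.

Frank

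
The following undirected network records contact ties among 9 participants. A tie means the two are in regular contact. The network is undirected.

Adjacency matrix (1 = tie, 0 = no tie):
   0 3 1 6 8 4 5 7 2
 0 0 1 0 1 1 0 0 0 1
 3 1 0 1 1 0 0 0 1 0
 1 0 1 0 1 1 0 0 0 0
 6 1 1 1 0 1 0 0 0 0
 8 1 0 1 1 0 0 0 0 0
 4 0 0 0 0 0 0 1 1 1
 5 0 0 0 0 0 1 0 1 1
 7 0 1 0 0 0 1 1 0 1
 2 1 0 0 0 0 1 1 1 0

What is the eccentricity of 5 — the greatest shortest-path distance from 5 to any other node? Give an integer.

Distances from 5: 0:2, 1:3, 2:1, 3:2, 4:1, 6:3, 7:1, 8:3.
The largest is 3 (to 6, 8, and 1), so the eccentricity of 5 is 3.

3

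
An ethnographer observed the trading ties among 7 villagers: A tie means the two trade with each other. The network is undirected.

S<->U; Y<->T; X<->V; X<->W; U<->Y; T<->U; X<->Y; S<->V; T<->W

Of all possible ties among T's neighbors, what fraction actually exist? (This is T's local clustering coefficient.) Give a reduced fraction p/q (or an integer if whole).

T's neighbors: U, W, and Y (k = 3).
Possible neighbor pairs: C(3,2) = 3. Edges among them: U–Y → e = 1.
Clustering(T) = 1/3.

1/3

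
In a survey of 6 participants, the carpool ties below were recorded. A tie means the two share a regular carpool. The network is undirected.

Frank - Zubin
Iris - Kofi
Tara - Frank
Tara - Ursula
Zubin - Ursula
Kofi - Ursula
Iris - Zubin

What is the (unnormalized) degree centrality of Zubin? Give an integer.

3

Zubin is directly tied to Frank, Iris, and Ursula. That is 3 neighbors, so the degree of Zubin is 3.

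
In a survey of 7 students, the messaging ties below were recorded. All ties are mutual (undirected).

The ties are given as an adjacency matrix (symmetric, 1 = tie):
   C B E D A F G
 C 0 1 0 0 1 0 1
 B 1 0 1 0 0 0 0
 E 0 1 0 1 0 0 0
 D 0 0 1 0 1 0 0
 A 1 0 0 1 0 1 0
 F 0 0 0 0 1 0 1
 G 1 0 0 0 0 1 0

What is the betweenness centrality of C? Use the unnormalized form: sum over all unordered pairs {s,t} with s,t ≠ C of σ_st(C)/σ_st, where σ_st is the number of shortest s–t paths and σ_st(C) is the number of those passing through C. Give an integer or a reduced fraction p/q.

Pairs whose geodesics pass through C — B–A: 1; B–F: 2/2; B–G: 1; E–G: 1; D–G: 1/2; A–G: 1/2.
All other pairs contribute 0.
Summing the contributions gives betweenness(C) = 5.

5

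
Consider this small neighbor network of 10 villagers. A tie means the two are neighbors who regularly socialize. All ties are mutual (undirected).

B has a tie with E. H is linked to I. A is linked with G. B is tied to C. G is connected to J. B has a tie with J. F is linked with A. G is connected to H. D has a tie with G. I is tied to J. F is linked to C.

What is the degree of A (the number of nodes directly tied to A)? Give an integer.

A is directly tied to F and G. That is 2 neighbors, so the degree of A is 2.

2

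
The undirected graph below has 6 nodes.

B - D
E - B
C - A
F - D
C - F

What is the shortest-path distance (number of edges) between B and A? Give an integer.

One shortest route is B – D – F – C – A, which uses 4 edges, and at distance 3 from B we only reach {C}, which does not include A. So d(B,A) = 4.

4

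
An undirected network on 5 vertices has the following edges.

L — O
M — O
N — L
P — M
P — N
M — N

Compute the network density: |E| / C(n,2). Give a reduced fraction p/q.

There are 6 edges and 5 nodes, so the maximum possible is C(5,2) = 10.
Density = 6/10 = 3/5.

3/5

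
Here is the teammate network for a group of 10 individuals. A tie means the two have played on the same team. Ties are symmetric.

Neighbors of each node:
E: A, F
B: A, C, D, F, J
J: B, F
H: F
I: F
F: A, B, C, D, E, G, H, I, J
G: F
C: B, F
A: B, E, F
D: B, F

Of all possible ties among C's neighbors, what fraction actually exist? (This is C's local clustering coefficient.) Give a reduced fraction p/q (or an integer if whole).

1

C's neighbors: B and F (k = 2).
Possible neighbor pairs: C(2,2) = 1. Edges among them: B–F → e = 1.
Clustering(C) = 1/1.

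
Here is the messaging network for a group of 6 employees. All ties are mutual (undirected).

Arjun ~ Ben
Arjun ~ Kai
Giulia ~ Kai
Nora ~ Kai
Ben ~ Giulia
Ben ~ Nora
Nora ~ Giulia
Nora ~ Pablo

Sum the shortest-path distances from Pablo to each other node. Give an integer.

Distances from Pablo: Arjun:3, Ben:2, Giulia:2, Kai:2, Nora:1.
Sum = 3 + 2 + 2 + 2 + 1 = 10.

10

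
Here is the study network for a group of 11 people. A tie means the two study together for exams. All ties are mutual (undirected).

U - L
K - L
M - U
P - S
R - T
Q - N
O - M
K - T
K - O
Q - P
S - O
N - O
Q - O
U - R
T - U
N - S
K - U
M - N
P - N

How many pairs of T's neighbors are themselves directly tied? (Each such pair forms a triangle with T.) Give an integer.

T's neighbors: K, R, and U.
Neighbor pairs that are themselves tied: T–K–U; T–R–U. Each forms one triangle with T, for 2 in total.

2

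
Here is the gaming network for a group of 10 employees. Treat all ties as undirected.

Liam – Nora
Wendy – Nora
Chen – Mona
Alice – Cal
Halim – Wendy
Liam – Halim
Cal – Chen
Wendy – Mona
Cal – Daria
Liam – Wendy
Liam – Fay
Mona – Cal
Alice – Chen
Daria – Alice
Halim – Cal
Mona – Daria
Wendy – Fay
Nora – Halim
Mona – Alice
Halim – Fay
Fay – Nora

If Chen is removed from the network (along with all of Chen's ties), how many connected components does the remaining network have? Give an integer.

Chen's neighbors (Alice, Cal, and Mona) remain reachable from one another through other ties, so the rest of the network stays in one piece.

1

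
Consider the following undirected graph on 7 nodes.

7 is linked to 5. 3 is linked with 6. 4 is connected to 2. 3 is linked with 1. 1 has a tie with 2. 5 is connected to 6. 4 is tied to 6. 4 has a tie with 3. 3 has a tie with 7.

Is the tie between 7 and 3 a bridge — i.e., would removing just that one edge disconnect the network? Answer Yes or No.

Even without that edge, 7 still reaches 3 via 7 – 5 – 6 – 3, so the network stays connected. Not a bridge.

No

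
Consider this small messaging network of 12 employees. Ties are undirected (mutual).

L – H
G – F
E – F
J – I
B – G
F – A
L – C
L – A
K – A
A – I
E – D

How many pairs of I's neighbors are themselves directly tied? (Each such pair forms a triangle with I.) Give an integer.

I's neighbors are A and J, but none of them are tied to each other, so no triangle contains I.

0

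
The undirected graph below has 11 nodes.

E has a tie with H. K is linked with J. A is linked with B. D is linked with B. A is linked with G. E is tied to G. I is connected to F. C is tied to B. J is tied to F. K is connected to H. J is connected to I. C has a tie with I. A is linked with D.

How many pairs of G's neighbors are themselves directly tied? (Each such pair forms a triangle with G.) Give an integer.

G's neighbors are A and E, but none of them are tied to each other, so no triangle contains G.

0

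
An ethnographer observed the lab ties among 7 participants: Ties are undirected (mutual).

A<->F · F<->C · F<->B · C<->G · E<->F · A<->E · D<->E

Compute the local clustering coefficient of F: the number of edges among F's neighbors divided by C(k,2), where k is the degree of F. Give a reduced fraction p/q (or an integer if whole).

F's neighbors: A, B, C, and E (k = 4).
Possible neighbor pairs: C(4,2) = 6. Edges among them: A–E → e = 1.
Clustering(F) = 1/6.

1/6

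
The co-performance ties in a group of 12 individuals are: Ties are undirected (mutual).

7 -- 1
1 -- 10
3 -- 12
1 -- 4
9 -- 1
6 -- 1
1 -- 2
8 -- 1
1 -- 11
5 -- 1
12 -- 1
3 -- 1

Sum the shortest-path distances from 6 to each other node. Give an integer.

21

Distances from 6: 1:1, 2:2, 3:2, 4:2, 5:2, 7:2, 8:2, 9:2, 10:2, 11:2, 12:2.
Sum = 1 + 2 + 2 + 2 + 2 + 2 + 2 + 2 + 2 + 2 + 2 = 21.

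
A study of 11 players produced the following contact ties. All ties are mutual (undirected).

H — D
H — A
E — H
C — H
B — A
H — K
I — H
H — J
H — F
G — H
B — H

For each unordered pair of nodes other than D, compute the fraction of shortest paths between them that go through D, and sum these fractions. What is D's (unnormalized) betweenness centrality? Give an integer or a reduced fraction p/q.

No shortest path between any pair of other nodes passes through D.
Summing the contributions gives betweenness(D) = 0.

0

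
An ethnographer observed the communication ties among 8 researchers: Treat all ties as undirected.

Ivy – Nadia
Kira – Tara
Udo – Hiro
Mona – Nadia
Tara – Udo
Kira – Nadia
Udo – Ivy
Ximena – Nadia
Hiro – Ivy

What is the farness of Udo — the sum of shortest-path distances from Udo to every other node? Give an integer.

Distances from Udo: Hiro:1, Ivy:1, Kira:2, Mona:3, Nadia:2, Tara:1, Ximena:3.
Sum = 1 + 1 + 2 + 3 + 2 + 1 + 3 = 13.

13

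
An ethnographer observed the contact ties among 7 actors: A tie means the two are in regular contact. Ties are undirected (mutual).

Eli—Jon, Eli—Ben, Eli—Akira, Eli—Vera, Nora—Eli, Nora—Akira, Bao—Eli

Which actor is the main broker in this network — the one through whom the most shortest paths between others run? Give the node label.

Unnormalized betweenness of each node: Akira:0, Bao:0, Ben:0, Eli:14, Jon:0, Nora:0, Vera:0.
Eli has the largest value, 14, making it the main broker — the node through which the most shortest paths run.

Eli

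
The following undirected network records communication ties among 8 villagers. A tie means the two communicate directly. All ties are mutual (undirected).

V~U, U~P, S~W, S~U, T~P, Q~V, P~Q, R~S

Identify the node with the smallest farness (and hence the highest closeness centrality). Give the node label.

Farness (sum of distances to all others) for each node — P:13, Q:17, R:19, S:13, T:19, U:11, V:15, W:19.
The smallest farness is 11, for U, so U has the highest closeness.

U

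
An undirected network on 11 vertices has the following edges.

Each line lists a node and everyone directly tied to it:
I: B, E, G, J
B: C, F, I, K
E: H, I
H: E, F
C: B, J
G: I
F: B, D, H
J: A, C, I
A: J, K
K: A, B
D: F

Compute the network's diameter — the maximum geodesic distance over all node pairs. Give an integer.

Eccentricity of each node (its greatest distance to any other): A:4, B:2, C:3, D:4, E:3, F:3, G:4, H:4, I:3, J:4, K:3.
The maximum eccentricity is 4, realized for instance by the pair A–D via A – K – B – F – D. So the diameter is 4.

4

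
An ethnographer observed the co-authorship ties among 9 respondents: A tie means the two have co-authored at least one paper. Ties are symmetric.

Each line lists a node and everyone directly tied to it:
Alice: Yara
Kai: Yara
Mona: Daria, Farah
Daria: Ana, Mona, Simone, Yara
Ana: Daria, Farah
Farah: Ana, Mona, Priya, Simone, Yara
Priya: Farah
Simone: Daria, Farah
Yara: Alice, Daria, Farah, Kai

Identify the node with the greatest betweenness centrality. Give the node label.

Yara

Unnormalized betweenness of each node: Alice:0, Ana:1/2, Daria:6, Farah:13, Kai:0, Mona:1/2, Priya:0, Simone:1/2, Yara:27/2.
Yara has the largest value, 27/2, making it the main broker — the node through which the most shortest paths run.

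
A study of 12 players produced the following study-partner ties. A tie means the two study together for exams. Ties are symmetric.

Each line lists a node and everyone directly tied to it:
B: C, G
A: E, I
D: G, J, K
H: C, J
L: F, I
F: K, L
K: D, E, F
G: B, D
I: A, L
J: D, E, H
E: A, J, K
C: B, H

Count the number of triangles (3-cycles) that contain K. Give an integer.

0

K's neighbors are D, E, and F, but none of them are tied to each other, so no triangle contains K.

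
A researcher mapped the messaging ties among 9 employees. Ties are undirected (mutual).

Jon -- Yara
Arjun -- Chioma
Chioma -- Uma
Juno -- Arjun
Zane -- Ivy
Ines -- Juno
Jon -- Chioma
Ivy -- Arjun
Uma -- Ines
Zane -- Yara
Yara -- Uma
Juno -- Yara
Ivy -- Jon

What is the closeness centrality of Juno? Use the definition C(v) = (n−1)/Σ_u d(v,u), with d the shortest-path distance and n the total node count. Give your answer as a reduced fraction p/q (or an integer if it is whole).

Distances from Juno: Arjun:1, Chioma:2, Ines:1, Ivy:2, Jon:2, Uma:2, Yara:1, Zane:2. Sum = 13.
n = 9, so closeness = 8/13.

8/13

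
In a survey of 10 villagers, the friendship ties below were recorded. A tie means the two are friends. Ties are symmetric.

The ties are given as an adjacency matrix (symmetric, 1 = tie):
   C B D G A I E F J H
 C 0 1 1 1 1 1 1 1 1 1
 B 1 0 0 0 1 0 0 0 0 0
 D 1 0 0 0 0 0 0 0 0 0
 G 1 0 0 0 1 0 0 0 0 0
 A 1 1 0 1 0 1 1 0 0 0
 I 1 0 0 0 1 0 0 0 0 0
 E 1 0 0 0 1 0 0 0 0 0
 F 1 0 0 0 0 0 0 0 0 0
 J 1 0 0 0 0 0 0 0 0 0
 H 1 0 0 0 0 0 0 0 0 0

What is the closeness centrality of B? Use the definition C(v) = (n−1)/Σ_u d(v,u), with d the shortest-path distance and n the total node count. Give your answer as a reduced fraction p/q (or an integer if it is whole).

Distances from B: A:1, C:1, D:2, E:2, F:2, G:2, H:2, I:2, J:2. Sum = 16.
n = 10, so closeness = 9/16.

9/16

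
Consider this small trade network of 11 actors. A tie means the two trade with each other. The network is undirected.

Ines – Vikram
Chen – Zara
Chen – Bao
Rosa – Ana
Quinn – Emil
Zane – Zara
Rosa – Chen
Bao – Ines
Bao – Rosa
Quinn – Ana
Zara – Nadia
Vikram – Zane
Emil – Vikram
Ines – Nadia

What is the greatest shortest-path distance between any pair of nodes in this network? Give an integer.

Eccentricity of each node (its greatest distance to any other): Ana:4, Bao:3, Chen:4, Emil:4, Ines:3, Nadia:4, Quinn:4, Rosa:3, Vikram:3, Zane:4, Zara:4.
The maximum eccentricity is 4, realized for instance by the pair Zane–Ana via Zane – Vikram – Emil – Quinn – Ana. So the diameter is 4.

4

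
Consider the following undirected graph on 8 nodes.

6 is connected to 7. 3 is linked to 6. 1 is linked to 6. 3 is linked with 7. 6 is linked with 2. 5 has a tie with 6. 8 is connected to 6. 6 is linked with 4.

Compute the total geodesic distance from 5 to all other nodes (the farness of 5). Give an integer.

13

Distances from 5: 1:2, 2:2, 3:2, 4:2, 6:1, 7:2, 8:2.
Sum = 2 + 2 + 2 + 2 + 1 + 2 + 2 = 13.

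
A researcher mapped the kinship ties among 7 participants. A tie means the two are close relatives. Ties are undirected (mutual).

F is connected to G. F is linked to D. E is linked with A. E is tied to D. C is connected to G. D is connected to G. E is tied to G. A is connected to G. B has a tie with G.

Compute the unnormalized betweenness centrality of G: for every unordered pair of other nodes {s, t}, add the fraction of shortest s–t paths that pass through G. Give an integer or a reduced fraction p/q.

11

Pairs whose geodesics pass through G — F–E: 1/2; F–A: 1; F–C: 1; F–B: 1; D–A: 1/2; D–C: 1; D–B: 1; E–C: 1; E–B: 1; A–C: 1; A–B: 1; C–B: 1.
All other pairs contribute 0.
Summing the contributions gives betweenness(G) = 11.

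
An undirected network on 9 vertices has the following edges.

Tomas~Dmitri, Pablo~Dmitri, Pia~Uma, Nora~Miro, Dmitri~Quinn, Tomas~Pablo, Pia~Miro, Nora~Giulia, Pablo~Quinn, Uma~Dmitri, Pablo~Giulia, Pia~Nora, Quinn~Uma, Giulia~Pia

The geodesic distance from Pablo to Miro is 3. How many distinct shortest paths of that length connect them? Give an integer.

2

The shortest distance is 3. The length-3 paths are: Pablo–Giulia–Pia–Miro; Pablo–Giulia–Nora–Miro.
That gives 2 distinct shortest paths.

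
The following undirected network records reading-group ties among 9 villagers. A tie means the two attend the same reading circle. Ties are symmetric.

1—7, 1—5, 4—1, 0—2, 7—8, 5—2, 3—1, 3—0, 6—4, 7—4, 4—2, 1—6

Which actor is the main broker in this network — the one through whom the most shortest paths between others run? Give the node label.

Unnormalized betweenness of each node: 0:1, 1:11, 2:4, 3:5/2, 4:6, 5:1/2, 6:0, 7:7, 8:0.
1 has the largest value, 11, making it the main broker — the node through which the most shortest paths run.

1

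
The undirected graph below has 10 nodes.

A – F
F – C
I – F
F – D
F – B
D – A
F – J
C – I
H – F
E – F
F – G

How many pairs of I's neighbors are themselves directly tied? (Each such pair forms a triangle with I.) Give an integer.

1

I's neighbors: C and F.
Neighbor pairs that are themselves tied: I–C–F. Each forms one triangle with I, for 1 in total.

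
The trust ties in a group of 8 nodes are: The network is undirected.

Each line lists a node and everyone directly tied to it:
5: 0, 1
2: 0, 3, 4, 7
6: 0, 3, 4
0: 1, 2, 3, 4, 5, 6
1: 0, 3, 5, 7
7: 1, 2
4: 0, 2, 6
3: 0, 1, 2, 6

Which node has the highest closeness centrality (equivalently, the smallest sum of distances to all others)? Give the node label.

Farness (sum of distances to all others) for each node — 0:8, 1:10, 2:10, 3:10, 4:11, 5:12, 6:12, 7:13.
The smallest farness is 8, for 0, so 0 has the highest closeness.

0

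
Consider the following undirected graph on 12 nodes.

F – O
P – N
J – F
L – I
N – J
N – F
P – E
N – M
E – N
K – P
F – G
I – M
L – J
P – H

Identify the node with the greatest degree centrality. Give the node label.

N

Degrees — E:2, F:4, G:1, H:1, I:2, J:3, K:1, L:2, M:2, N:5, O:1, P:4.
The maximum is 5, attained only by N.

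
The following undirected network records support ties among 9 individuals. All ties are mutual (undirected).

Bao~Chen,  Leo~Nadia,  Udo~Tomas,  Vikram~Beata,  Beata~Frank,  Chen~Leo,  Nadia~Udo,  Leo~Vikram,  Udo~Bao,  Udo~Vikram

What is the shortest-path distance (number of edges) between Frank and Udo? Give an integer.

3

One shortest route is Frank – Beata – Vikram – Udo, which uses 3 edges, and at distance 2 from Frank we only reach {Vikram}, which does not include Udo. So d(Frank,Udo) = 3.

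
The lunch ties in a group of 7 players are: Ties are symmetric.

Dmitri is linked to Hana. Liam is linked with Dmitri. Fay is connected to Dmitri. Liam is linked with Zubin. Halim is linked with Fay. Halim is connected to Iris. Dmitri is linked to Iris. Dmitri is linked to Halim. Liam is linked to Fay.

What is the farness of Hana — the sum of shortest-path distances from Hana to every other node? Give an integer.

12

Distances from Hana: Dmitri:1, Fay:2, Halim:2, Iris:2, Liam:2, Zubin:3.
Sum = 1 + 2 + 2 + 2 + 2 + 3 = 12.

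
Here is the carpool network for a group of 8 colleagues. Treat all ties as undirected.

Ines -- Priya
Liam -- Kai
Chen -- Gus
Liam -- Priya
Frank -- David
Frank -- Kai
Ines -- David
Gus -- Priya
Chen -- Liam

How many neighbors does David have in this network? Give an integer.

2

David is directly tied to Frank and Ines. That is 2 neighbors, so the degree of David is 2.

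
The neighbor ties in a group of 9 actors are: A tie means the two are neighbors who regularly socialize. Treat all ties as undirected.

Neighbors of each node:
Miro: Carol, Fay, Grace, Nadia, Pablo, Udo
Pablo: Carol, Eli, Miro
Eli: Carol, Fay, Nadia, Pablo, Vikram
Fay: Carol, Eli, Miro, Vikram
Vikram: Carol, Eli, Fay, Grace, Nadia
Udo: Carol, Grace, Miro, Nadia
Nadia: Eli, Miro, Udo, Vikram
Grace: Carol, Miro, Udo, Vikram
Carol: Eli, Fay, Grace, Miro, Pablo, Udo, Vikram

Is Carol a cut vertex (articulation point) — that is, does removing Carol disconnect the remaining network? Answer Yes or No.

No

Even without Carol, every remaining node can still reach every other (the residual graph is connected), so Carol is not a cut vertex.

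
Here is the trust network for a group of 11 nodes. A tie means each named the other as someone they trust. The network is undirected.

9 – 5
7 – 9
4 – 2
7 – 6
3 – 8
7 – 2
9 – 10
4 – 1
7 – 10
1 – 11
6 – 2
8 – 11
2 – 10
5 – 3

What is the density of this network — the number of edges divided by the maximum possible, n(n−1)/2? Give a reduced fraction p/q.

14/55

There are 14 edges and 11 nodes, so the maximum possible is C(11,2) = 55.
Density = 14/55.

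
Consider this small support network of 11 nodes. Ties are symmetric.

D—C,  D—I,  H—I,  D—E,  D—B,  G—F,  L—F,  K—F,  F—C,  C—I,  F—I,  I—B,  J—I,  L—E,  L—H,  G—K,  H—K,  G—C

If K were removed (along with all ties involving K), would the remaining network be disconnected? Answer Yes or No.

Even without K, every remaining node can still reach every other (the residual graph is connected), so K is not a cut vertex.

No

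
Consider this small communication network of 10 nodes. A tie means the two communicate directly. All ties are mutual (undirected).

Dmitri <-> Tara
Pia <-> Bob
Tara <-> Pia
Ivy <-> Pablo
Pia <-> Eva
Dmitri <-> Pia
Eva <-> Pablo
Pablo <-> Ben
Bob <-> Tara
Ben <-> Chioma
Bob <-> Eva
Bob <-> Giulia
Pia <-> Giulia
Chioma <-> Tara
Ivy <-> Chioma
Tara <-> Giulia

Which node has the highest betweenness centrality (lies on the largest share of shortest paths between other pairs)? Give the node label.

Tara

Unnormalized betweenness of each node: Ben:1, Bob:2, Chioma:9, Dmitri:0, Eva:13/2, Giulia:0, Ivy:1, Pablo:5, Pia:5, Tara:23/2.
Tara has the largest value, 23/2, making it the main broker — the node through which the most shortest paths run.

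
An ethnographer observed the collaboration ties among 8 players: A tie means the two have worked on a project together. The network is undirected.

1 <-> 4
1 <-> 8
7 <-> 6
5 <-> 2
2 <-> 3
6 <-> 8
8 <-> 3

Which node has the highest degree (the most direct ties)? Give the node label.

Degrees — 1:2, 2:2, 3:2, 4:1, 5:1, 6:2, 7:1, 8:3.
The maximum is 3, attained only by 8.

8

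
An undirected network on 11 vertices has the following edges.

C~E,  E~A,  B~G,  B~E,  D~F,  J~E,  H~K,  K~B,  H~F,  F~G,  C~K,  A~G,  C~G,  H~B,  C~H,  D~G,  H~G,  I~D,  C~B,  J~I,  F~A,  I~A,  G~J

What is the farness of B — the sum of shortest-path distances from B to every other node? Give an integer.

16

Distances from B: A:2, C:1, D:2, E:1, F:2, G:1, H:1, I:3, J:2, K:1.
Sum = 2 + 1 + 2 + 1 + 2 + 1 + 1 + 3 + 2 + 1 = 16.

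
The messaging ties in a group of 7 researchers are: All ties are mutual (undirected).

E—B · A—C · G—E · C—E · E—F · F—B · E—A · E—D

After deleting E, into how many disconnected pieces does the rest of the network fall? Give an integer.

4

Without E, the remaining ties split the others into: {B, F}; {A, C}; {G}; {D}.
That's 4 separate components.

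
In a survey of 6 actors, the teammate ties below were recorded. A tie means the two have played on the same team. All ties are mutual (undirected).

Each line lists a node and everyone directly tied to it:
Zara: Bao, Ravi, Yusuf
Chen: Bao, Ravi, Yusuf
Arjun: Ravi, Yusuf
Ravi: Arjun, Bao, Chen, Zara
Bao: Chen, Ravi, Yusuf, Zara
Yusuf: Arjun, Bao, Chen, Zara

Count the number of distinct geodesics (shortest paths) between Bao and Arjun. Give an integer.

The shortest distance is 2. The length-2 paths are: Bao–Ravi–Arjun; Bao–Yusuf–Arjun.
That gives 2 distinct shortest paths.

2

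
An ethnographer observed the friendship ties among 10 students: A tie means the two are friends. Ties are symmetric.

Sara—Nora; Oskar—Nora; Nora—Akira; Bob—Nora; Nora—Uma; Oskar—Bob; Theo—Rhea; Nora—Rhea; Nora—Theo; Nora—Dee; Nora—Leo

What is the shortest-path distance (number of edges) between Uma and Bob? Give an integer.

2

One shortest route is Uma – Nora – Bob, which uses 2 edges, and Uma and Bob are not directly tied, so nothing shorter exists. So d(Uma,Bob) = 2.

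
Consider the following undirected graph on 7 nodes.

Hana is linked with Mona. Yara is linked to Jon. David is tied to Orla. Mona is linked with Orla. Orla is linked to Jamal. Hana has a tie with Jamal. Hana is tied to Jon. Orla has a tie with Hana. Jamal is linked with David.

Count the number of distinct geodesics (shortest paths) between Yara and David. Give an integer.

2

The shortest distance is 4. The length-4 paths are: Yara–Jon–Hana–Jamal–David; Yara–Jon–Hana–Orla–David.
That gives 2 distinct shortest paths.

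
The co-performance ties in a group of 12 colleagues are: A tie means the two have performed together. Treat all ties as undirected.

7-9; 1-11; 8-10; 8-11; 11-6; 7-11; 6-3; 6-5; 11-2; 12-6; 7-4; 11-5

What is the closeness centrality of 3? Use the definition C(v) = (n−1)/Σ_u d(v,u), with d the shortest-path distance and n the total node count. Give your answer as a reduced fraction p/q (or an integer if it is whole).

Distances from 3: 1:3, 2:3, 4:4, 5:2, 6:1, 7:3, 8:3, 9:4, 10:4, 11:2, 12:2. Sum = 31.
n = 12, so closeness = 11/31.

11/31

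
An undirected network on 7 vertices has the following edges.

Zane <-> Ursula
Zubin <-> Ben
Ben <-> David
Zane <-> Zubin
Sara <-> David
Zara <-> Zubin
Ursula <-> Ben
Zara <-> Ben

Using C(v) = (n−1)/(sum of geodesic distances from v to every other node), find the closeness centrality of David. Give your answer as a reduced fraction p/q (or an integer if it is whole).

6/11

Distances from David: Ben:1, Sara:1, Ursula:2, Zane:3, Zara:2, Zubin:2. Sum = 11.
n = 7, so closeness = 6/11.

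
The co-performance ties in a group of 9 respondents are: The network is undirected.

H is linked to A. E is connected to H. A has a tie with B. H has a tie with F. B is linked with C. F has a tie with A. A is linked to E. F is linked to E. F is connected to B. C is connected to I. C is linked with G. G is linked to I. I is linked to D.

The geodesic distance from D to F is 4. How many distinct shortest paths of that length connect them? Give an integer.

1

The shortest distance is 4, and the only length-4 path is D–I–C–B–F. So there is exactly 1 shortest path.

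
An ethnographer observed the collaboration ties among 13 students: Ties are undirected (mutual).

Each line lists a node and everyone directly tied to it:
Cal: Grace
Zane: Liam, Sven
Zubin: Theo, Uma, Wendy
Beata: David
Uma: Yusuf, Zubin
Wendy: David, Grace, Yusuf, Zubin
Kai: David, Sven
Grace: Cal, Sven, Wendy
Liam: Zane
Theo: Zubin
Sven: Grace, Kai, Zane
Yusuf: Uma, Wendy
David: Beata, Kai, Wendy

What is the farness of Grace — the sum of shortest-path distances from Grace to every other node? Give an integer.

Distances from Grace: Beata:3, Cal:1, David:2, Kai:2, Liam:3, Sven:1, Theo:3, Uma:3, Wendy:1, Yusuf:2, Zane:2, Zubin:2.
Sum = 3 + 1 + 2 + 2 + 3 + 1 + 3 + 3 + 1 + 2 + 2 + 2 = 25.

25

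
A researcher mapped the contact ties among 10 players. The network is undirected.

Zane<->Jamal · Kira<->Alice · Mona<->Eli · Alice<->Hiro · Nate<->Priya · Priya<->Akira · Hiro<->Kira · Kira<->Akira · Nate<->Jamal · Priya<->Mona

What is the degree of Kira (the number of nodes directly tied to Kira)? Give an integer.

Kira is directly tied to Akira, Alice, and Hiro. That is 3 neighbors, so the degree of Kira is 3.

3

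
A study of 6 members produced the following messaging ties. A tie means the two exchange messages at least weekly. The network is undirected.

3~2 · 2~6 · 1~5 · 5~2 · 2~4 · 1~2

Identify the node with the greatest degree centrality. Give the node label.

Degrees — 1:2, 2:5, 3:1, 4:1, 5:2, 6:1.
The maximum is 5, attained only by 2.

2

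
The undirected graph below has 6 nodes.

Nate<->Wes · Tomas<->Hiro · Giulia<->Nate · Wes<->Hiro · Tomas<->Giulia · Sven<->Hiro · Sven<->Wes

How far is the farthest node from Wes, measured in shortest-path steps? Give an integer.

Distances from Wes: Giulia:2, Hiro:1, Nate:1, Sven:1, Tomas:2.
The largest is 2 (to Giulia and Tomas), so the eccentricity of Wes is 2.

2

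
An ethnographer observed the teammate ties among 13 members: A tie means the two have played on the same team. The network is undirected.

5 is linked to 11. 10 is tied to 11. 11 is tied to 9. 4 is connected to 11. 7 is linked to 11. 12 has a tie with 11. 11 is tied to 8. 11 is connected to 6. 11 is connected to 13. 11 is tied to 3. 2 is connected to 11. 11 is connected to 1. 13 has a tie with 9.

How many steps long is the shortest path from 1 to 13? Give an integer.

One shortest route is 1 – 11 – 13, which uses 2 edges, and 1 and 13 are not directly tied, so nothing shorter exists. So d(1,13) = 2.

2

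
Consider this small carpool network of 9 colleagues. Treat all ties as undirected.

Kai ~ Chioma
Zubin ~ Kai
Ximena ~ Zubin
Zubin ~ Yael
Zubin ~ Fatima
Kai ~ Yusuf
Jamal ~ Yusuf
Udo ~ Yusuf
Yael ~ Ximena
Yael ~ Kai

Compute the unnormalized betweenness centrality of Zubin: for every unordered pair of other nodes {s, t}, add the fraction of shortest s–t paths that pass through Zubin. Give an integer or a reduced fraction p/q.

19/2

Pairs whose geodesics pass through Zubin — Udo–Ximena: 1/2; Udo–Fatima: 1; Ximena–Chioma: 1/2; Ximena–Jamal: 1/2; Ximena–Fatima: 1; Ximena–Yusuf: 1/2; Ximena–Kai: 1/2; Chioma–Fatima: 1; Jamal–Fatima: 1; Fatima–Yusuf: 1; Fatima–Yael: 1; Fatima–Kai: 1.
All other pairs contribute 0.
Summing the contributions gives betweenness(Zubin) = 19/2.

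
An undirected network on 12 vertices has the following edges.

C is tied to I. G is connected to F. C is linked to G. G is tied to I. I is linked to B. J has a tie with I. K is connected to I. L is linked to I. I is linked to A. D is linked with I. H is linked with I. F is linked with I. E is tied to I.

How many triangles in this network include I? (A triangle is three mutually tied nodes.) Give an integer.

I's neighbors: A, B, C, D, E, F, G, H, J, K, and L.
Neighbor pairs that are themselves tied: I–C–G; I–F–G. Each forms one triangle with I, for 2 in total.

2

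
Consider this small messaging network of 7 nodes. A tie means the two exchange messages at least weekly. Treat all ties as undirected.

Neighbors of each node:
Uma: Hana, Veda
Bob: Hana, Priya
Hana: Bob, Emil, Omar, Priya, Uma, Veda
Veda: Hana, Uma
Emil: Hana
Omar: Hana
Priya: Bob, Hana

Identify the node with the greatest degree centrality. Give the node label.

Hana

Degrees — Bob:2, Emil:1, Hana:6, Omar:1, Priya:2, Uma:2, Veda:2.
The maximum is 6, attained only by Hana.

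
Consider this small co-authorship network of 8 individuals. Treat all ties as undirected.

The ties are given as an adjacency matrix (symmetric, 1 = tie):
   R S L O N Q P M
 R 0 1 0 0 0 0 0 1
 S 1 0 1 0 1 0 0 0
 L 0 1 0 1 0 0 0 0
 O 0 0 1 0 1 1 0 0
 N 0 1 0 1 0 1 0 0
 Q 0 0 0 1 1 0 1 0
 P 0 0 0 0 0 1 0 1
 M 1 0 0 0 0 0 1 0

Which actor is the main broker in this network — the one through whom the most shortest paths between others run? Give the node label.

Unnormalized betweenness of each node: L:1, M:2, N:3, O:5/2, P:3, Q:5, R:3, S:11/2.
S has the largest value, 11/2, making it the main broker — the node through which the most shortest paths run.

S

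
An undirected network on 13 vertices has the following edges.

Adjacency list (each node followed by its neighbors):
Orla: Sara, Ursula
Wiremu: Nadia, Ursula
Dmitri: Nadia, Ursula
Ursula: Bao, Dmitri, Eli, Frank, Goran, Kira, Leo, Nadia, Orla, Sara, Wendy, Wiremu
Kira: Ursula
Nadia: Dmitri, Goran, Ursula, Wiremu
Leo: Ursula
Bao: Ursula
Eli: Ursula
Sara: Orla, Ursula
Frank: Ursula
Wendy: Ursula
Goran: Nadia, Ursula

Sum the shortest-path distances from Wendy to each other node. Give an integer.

23

Distances from Wendy: Bao:2, Dmitri:2, Eli:2, Frank:2, Goran:2, Kira:2, Leo:2, Nadia:2, Orla:2, Sara:2, Ursula:1, Wiremu:2.
Sum = 2 + 2 + 2 + 2 + 2 + 2 + 2 + 2 + 2 + 2 + 1 + 2 = 23.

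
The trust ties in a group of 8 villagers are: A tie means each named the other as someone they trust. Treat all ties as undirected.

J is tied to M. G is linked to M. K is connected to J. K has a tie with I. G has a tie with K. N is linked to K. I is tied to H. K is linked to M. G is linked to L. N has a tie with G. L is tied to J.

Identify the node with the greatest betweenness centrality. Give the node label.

K

Unnormalized betweenness of each node: G:7/2, H:0, I:6, J:2, K:71/6, L:1/3, M:1/3, N:0.
K has the largest value, 71/6, making it the main broker — the node through which the most shortest paths run.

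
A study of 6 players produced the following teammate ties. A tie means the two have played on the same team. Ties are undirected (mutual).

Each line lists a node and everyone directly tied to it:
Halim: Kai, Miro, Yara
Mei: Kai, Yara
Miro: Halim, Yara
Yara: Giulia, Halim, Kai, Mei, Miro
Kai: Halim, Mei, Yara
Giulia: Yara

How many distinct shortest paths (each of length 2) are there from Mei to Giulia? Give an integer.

The shortest distance is 2, and the only length-2 path is Mei–Yara–Giulia. So there is exactly 1 shortest path.

1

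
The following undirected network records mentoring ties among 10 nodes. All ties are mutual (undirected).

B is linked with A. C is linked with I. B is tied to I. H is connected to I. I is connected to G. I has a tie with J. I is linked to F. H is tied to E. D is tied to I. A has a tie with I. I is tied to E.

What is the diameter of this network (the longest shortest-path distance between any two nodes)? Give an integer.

2

Eccentricity of each node (its greatest distance to any other): A:2, B:2, C:2, D:2, E:2, F:2, G:2, H:2, I:1, J:2.
The maximum eccentricity is 2, realized for instance by the pair B–J via B – I – J. So the diameter is 2.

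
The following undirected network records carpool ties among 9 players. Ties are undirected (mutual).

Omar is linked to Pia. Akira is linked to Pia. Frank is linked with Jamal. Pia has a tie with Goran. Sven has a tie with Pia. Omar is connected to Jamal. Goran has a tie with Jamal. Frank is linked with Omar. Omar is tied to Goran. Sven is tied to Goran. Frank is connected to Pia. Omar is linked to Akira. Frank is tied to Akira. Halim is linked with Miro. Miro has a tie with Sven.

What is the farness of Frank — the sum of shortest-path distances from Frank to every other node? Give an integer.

Distances from Frank: Akira:1, Goran:2, Halim:4, Jamal:1, Miro:3, Omar:1, Pia:1, Sven:2.
Sum = 1 + 2 + 4 + 1 + 3 + 1 + 1 + 2 = 15.

15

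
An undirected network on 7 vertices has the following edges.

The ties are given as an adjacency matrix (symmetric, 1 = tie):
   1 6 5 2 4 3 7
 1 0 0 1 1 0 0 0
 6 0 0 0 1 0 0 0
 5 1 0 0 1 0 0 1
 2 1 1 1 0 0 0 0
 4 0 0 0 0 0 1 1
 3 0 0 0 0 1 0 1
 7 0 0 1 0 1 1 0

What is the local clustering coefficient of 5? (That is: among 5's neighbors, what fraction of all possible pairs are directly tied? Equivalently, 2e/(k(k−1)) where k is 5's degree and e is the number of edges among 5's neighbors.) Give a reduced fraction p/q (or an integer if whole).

5's neighbors: 1, 2, and 7 (k = 3).
Possible neighbor pairs: C(3,2) = 3. Edges among them: 1–2 → e = 1.
Clustering(5) = 1/3.

1/3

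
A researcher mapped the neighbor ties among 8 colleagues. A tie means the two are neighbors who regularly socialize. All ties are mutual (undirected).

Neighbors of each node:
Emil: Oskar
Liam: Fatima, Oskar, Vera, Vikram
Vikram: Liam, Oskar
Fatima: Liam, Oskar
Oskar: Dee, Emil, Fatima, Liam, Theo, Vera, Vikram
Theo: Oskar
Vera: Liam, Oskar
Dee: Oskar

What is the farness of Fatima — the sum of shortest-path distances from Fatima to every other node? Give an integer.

12

Distances from Fatima: Dee:2, Emil:2, Liam:1, Oskar:1, Theo:2, Vera:2, Vikram:2.
Sum = 2 + 2 + 1 + 1 + 2 + 2 + 2 = 12.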